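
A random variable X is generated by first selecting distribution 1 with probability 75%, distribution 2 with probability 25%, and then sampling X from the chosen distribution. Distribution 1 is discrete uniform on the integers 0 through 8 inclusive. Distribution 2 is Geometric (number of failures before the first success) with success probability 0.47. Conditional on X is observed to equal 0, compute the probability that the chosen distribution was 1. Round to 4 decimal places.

0.4149

Likelihoods P(X=0 | ·): 1: 0.111111; 2: 0.47.
Posterior ∝ prior × likelihood. Numerator for 1: 0.75·0.111111 = 0.0833333.
Normalizing constant: 0.75·0.111111 + 0.25·0.47 = 0.200833.
P(1 | observation) = 0.0833333 / 0.200833 = 0.414938.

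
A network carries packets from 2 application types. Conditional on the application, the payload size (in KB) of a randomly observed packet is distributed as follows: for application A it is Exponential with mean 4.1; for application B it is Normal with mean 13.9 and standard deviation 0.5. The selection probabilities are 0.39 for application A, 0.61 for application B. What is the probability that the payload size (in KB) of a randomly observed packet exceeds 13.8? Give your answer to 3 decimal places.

0.367

Conditional on each application, P(X > 13.8): A: 0.0345325; B: 0.57926.
By total probability, P(X > 13.8) = 0.39·0.0345325 + 0.61·0.57926 = 0.366816.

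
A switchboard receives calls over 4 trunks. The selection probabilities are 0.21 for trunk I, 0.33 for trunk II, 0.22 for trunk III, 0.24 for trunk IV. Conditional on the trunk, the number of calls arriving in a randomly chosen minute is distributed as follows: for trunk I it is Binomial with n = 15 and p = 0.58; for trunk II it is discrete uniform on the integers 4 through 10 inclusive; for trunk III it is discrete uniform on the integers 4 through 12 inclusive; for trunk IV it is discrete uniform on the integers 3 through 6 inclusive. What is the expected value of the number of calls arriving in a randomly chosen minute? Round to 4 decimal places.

6.9770

Component means — I: 8.7; II: 7; III: 8; IV: 4.5.
E[X] = 0.21·8.7 + 0.33·7 + 0.22·8 + 0.24·4.5 = 6.977.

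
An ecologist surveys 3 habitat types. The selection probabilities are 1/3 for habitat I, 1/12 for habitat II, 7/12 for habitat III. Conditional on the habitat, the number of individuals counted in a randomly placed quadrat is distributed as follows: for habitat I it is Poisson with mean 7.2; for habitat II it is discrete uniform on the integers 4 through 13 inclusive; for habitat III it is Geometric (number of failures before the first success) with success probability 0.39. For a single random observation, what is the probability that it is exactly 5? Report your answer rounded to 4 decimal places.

0.0677

Conditional on each habitat, P(X = 5): I: 0.120382; II: 0.1; III: 0.0329393.
By total probability, P(X = 5) = 0.333333·0.120382 + 0.0833333·0.1 + 0.583333·0.0329393 = 0.0676752.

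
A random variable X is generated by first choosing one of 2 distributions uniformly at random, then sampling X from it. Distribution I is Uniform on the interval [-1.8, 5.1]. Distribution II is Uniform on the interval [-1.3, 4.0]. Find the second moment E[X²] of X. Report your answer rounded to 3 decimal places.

5.427

For each component E[X²] = Var + (mean)², giving I: 6.69; II: 4.16333.
Overall E[X²] = 0.5·6.69 + 0.5·4.16333 = 5.42667.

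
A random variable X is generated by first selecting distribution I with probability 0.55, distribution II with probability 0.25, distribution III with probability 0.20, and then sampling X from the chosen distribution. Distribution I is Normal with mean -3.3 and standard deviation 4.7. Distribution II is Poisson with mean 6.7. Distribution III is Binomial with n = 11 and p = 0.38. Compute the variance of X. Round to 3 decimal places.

34.565

Per component, I: μ=-3.3, E[X²]=32.98; II: μ=6.7, E[X²]=51.59; III: μ=4.18, E[X²]=20.064.
E[X] = 0.55·-3.3 + 0.25·6.7 + 0.2·4.18 = 0.696.
E[X²] = 0.55·32.98 + 0.25·51.59 + 0.2·20.064 = 35.0493.
Var(X) = E[X²] − (E[X])² = 35.0493 − 0.484416 = 34.5649.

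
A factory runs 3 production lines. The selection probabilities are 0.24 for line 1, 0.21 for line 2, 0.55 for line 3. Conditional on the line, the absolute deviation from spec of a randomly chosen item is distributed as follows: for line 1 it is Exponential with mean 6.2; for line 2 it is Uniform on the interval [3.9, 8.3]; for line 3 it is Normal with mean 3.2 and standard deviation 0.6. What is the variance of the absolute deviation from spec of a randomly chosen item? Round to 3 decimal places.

11.922

Per component, 1: μ=6.2, E[X²]=76.88; 2: μ=6.1, E[X²]=38.8233; 3: μ=3.2, E[X²]=10.6.
E[X] = 0.24·6.2 + 0.21·6.1 + 0.55·3.2 = 4.529.
E[X²] = 0.24·76.88 + 0.21·38.8233 + 0.55·10.6 = 32.4341.
Var(X) = E[X²] − (E[X])² = 32.4341 − 20.5118 = 11.9223.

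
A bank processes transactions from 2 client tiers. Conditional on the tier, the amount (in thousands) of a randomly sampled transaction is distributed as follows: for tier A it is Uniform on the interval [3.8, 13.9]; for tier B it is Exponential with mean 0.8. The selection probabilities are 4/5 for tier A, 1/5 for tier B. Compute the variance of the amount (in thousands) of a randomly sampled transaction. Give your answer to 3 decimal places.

17.297

Per component, A: μ=8.85, E[X²]=86.8233; B: μ=0.8, E[X²]=1.28.
E[X] = 0.8·8.85 + 0.2·0.8 = 7.24.
E[X²] = 0.8·86.8233 + 0.2·1.28 = 69.7147.
Var(X) = E[X²] − (E[X])² = 69.7147 − 52.4176 = 17.2971.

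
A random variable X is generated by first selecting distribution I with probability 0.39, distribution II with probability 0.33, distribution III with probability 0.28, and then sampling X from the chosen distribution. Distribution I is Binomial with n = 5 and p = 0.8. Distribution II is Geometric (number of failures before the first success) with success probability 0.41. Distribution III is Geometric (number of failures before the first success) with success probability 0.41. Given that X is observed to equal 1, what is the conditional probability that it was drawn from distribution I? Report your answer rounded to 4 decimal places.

Likelihoods P(X=1 | ·): I: 0.0064; II: 0.2419; III: 0.2419.
Posterior ∝ prior × likelihood. Numerator for I: 0.39·0.0064 = 0.002496.
Normalizing constant: 0.39·0.0064 + 0.33·0.2419 + 0.28·0.2419 = 0.150055.
P(I | observation) = 0.002496 / 0.150055 = 0.0166339.

0.0166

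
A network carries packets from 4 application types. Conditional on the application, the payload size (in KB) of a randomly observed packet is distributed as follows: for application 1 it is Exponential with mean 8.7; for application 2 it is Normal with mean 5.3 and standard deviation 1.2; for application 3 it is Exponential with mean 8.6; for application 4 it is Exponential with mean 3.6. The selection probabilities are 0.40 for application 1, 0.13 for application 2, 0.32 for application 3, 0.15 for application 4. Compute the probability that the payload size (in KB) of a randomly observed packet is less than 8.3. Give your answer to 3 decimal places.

0.708

Conditional on each application, P(X < 8.3): 1: 0.614812; 2: 0.99379; 3: 0.619061; 4: 0.900297.
By total probability, P(X < 8.3) = 0.4·0.614812 + 0.13·0.99379 + 0.32·0.619061 + 0.15·0.900297 = 0.708261.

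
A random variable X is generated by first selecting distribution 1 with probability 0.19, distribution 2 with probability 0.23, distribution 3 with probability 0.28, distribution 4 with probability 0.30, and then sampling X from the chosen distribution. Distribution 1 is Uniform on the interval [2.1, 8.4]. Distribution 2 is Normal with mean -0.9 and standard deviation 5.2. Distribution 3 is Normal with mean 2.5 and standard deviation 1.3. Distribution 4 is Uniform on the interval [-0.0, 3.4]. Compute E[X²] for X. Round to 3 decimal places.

For each component E[X²] = Var + (mean)², giving 1: 30.87; 2: 27.85; 3: 7.94; 4: 3.85333.
Overall E[X²] = 0.19·30.87 + 0.23·27.85 + 0.28·7.94 + 0.3·3.85333 = 15.65.

15.650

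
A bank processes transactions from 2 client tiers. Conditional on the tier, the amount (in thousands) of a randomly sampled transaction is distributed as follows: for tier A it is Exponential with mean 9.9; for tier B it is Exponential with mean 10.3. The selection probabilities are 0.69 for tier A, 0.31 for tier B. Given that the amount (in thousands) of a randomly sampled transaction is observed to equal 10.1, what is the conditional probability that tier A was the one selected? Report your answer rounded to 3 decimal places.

0.690

Likelihoods f(10.1 | ·): A: 0.0364164; B: 0.0364168.
Posterior ∝ prior × likelihood. Numerator for A: 0.69·0.0364164 = 0.0251273.
Normalizing constant: 0.69·0.0364164 + 0.31·0.0364168 = 0.0364165.
P(A | observation) = 0.0251273 / 0.0364165 = 0.689998.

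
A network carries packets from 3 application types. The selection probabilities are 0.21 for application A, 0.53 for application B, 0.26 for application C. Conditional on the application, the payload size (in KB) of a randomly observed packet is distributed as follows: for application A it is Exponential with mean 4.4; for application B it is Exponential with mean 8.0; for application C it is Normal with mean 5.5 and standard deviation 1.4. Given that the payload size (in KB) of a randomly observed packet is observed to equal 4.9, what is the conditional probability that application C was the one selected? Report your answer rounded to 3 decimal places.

Likelihoods f(4.9 | ·): A: 0.0746279; B: 0.0677493; C: 0.259955.
Posterior ∝ prior × likelihood. Numerator for C: 0.26·0.259955 = 0.0675882.
Normalizing constant: 0.21·0.0746279 + 0.53·0.0677493 + 0.26·0.259955 = 0.119167.
P(C | observation) = 0.0675882 / 0.119167 = 0.567171.

0.567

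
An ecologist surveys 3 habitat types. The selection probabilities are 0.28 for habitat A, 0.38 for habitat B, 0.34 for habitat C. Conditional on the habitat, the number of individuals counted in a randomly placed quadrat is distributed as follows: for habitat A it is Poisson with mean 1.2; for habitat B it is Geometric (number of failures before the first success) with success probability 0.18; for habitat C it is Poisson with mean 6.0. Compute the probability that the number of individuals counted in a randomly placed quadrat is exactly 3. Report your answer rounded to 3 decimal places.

Conditional on each habitat, P(X = 3): A: 0.0867439; B: 0.0992462; C: 0.0892351.
By total probability, P(X = 3) = 0.28·0.0867439 + 0.38·0.0992462 + 0.34·0.0892351 = 0.0923418.

0.092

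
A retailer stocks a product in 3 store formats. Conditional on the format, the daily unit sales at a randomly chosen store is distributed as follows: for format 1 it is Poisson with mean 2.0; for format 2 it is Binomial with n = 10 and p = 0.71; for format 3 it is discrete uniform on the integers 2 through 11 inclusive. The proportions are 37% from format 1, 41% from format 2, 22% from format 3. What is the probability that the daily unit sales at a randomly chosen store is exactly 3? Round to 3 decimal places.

0.092

Conditional on each format, P(X = 3): 1: 0.180447; 2: 0.0074087; 3: 0.1.
By total probability, P(X = 3) = 0.37·0.180447 + 0.41·0.0074087 + 0.22·0.1 = 0.091803.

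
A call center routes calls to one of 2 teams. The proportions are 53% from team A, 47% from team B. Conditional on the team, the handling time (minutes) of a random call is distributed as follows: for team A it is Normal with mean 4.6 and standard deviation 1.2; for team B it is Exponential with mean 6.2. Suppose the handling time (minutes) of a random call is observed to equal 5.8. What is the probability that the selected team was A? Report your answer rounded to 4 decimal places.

0.7823

Likelihoods f(5.8 | ·): A: 0.201642; B: 0.0632897.
Posterior ∝ prior × likelihood. Numerator for A: 0.53·0.201642 = 0.10687.
Normalizing constant: 0.53·0.201642 + 0.47·0.0632897 = 0.136617.
P(A | observation) = 0.10687 / 0.136617 = 0.782265.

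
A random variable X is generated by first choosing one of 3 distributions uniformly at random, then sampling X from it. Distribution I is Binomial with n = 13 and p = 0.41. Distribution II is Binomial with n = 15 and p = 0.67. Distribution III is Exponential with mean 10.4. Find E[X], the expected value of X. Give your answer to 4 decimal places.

8.5933

Component means — I: 5.33; II: 10.05; III: 10.4.
E[X] = 0.333333·5.33 + 0.333333·10.05 + 0.333333·10.4 = 8.59333.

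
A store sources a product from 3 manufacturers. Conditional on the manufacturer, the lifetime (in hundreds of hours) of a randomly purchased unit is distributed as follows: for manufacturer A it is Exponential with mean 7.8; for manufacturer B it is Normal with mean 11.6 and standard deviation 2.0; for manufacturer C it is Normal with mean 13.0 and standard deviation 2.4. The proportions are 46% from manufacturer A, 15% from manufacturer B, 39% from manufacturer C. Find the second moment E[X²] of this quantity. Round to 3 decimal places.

For each component E[X²] = Var + (mean)², giving A: 121.68; B: 138.56; C: 174.76.
Overall E[X²] = 0.46·121.68 + 0.15·138.56 + 0.39·174.76 = 144.913.

144.913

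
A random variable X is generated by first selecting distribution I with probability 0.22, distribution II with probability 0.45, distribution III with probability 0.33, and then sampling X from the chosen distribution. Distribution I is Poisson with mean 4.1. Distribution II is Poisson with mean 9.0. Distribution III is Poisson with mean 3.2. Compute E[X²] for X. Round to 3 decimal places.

49.535

For each component E[X²] = Var + (mean)², giving I: 20.91; II: 90; III: 13.44.
Overall E[X²] = 0.22·20.91 + 0.45·90 + 0.33·13.44 = 49.5354.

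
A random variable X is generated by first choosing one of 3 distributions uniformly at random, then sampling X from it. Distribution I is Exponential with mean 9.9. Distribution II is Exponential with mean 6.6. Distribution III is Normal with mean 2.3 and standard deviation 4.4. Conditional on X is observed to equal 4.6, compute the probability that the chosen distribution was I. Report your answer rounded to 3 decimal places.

Likelihoods f(4.6 | ·): I: 0.0634704; II: 0.0754685; III: 0.0790903.
Posterior ∝ prior × likelihood. Numerator for I: 0.333333·0.0634704 = 0.0211568.
Normalizing constant: 0.333333·0.0634704 + 0.333333·0.0754685 + 0.333333·0.0790903 = 0.0726764.
P(I | observation) = 0.0211568 / 0.0726764 = 0.29111.

0.291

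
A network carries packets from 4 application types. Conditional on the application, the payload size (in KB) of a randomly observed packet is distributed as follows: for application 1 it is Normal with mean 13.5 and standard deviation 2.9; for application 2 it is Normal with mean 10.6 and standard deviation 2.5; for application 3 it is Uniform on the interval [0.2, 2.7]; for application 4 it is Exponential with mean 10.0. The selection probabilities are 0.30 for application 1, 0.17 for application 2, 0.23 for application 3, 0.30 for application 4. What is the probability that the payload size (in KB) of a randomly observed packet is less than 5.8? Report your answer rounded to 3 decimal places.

0.368

Conditional on each application, P(X < 5.8): 1: 0.00396339; 2: 0.0274289; 3: 1; 4: 0.440102.
By total probability, P(X < 5.8) = 0.3·0.00396339 + 0.17·0.0274289 + 0.23·1 + 0.3·0.440102 = 0.367882.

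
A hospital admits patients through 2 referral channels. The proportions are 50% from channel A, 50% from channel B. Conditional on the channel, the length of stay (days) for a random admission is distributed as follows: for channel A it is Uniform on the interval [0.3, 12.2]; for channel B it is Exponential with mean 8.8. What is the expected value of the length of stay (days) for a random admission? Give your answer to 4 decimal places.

7.5250

Component means — A: 6.25; B: 8.8.
E[X] = 0.5·6.25 + 0.5·8.8 = 7.525.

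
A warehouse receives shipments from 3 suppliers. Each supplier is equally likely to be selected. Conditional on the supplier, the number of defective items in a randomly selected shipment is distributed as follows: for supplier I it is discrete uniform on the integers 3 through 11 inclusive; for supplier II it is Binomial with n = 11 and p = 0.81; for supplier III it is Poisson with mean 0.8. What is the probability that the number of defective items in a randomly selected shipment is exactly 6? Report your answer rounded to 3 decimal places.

0.048

Conditional on each supplier, P(X = 6): I: 0.111111; II: 0.0323087; III: 0.000163596.
By total probability, P(X = 6) = 0.333333·0.111111 + 0.333333·0.0323087 + 0.333333·0.000163596 = 0.0478612.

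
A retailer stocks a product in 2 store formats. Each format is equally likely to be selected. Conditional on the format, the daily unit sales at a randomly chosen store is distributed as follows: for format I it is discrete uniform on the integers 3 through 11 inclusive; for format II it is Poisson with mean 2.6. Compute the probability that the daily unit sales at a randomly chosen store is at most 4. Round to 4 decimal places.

Conditional on each format, P(X ≤ 4): I: 0.222222; II: 0.877423.
By total probability, P(X ≤ 4) = 0.5·0.222222 + 0.5·0.877423 = 0.549823.

0.5498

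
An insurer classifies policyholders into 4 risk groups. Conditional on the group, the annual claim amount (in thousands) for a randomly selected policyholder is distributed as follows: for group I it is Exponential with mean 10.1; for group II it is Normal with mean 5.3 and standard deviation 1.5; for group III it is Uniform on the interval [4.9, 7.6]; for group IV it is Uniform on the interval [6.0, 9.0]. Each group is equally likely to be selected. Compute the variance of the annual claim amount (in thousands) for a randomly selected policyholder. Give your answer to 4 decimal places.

Per component, I: μ=10.1, E[X²]=204.02; II: μ=5.3, E[X²]=30.34; III: μ=6.25, E[X²]=39.67; IV: μ=7.5, E[X²]=57.
E[X] = 0.25·10.1 + 0.25·5.3 + 0.25·6.25 + 0.25·7.5 = 7.2875.
E[X²] = 0.25·204.02 + 0.25·30.34 + 0.25·39.67 + 0.25·57 = 82.7575.
Var(X) = E[X²] − (E[X])² = 82.7575 − 53.1077 = 29.6498.

29.6498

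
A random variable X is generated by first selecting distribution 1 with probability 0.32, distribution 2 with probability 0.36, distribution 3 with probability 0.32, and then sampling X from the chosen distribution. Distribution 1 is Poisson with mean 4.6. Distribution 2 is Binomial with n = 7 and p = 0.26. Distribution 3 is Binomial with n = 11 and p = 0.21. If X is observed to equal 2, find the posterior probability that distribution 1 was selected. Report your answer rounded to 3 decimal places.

0.142

Likelihoods P(X=2 | ·): 1: 0.106348; 2: 0.31501; 3: 0.2907.
Posterior ∝ prior × likelihood. Numerator for 1: 0.32·0.106348 = 0.0340315.
Normalizing constant: 0.32·0.106348 + 0.36·0.31501 + 0.32·0.2907 = 0.240459.
P(1 | observation) = 0.0340315 / 0.240459 = 0.141527.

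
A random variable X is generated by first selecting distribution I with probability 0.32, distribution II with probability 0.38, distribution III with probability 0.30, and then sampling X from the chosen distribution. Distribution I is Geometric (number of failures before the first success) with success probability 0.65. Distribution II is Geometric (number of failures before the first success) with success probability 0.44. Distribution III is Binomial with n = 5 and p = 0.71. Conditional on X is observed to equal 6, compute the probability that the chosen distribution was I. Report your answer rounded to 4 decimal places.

Likelihoods P(X=6 | ·): I: 0.00119487; II: 0.01357; III: 0.
Posterior ∝ prior × likelihood. Numerator for I: 0.32·0.00119487 = 0.000382359.
Normalizing constant: 0.32·0.00119487 + 0.38·0.01357 + 0.3·0 = 0.00553897.
P(I | observation) = 0.000382359 / 0.00553897 = 0.0690307.

0.0690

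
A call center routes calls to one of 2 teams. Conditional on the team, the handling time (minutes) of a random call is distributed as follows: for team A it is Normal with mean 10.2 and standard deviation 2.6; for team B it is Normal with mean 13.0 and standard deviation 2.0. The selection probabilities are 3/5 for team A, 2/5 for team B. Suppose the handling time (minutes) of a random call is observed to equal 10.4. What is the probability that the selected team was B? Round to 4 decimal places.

Likelihoods f(10.4 | ·): A: 0.152986; B: 0.0856843.
Posterior ∝ prior × likelihood. Numerator for B: 0.4·0.0856843 = 0.0342737.
Normalizing constant: 0.6·0.152986 + 0.4·0.0856843 = 0.126065.
P(B | observation) = 0.0342737 / 0.126065 = 0.271873.

0.2719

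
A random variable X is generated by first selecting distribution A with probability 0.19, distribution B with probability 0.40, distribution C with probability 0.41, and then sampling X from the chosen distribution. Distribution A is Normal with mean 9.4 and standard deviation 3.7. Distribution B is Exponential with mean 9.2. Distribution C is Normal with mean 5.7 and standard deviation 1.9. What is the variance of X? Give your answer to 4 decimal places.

Per component, A: μ=9.4, E[X²]=102.05; B: μ=9.2, E[X²]=169.28; C: μ=5.7, E[X²]=36.1.
E[X] = 0.19·9.4 + 0.4·9.2 + 0.41·5.7 = 7.803.
E[X²] = 0.19·102.05 + 0.4·169.28 + 0.41·36.1 = 101.902.
Var(X) = E[X²] − (E[X])² = 101.902 − 60.8868 = 41.0157.

41.0157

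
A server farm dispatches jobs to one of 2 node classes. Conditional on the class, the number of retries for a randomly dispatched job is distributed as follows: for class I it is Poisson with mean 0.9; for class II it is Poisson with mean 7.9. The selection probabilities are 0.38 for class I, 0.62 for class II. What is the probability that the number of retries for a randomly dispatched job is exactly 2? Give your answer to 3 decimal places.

0.070

Conditional on each class, P(X = 2): I: 0.164661; II: 0.0115691.
By total probability, P(X = 2) = 0.38·0.164661 + 0.62·0.0115691 = 0.0697439.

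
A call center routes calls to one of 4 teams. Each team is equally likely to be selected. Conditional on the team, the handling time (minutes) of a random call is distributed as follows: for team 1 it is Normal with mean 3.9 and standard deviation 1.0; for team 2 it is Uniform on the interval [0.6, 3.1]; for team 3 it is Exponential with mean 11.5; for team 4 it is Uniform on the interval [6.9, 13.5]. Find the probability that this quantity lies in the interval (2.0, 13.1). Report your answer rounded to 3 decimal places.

Conditional on each team, P(2.0 < X < 13.1): 1: 0.971283; 2: 0.44; 3: 0.520273; 4: 0.939394.
By total probability, P(2.0 < X < 13.1) = 0.25·0.971283 + 0.25·0.44 + 0.25·0.520273 + 0.25·0.939394 = 0.717738.

0.718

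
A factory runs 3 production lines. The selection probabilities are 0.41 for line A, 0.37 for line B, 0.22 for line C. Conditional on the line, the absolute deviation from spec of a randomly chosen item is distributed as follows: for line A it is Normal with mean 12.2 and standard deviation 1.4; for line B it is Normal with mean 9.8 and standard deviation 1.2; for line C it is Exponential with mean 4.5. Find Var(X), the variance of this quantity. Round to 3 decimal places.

Per component, A: μ=12.2, E[X²]=150.8; B: μ=9.8, E[X²]=97.48; C: μ=4.5, E[X²]=40.5.
E[X] = 0.41·12.2 + 0.37·9.8 + 0.22·4.5 = 9.618.
E[X²] = 0.41·150.8 + 0.37·97.48 + 0.22·40.5 = 106.806.
Var(X) = E[X²] − (E[X])² = 106.806 − 92.5059 = 14.2997.

14.300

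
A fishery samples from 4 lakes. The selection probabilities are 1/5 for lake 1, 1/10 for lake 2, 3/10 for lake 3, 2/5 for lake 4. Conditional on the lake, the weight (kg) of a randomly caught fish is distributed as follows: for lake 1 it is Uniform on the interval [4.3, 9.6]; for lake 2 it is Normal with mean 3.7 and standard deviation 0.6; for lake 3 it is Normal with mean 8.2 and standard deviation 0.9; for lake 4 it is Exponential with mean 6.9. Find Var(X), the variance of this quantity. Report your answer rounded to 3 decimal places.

Per component, 1: μ=6.95, E[X²]=50.6433; 2: μ=3.7, E[X²]=14.05; 3: μ=8.2, E[X²]=68.05; 4: μ=6.9, E[X²]=95.22.
E[X] = 0.2·6.95 + 0.1·3.7 + 0.3·8.2 + 0.4·6.9 = 6.98.
E[X²] = 0.2·50.6433 + 0.1·14.05 + 0.3·68.05 + 0.4·95.22 = 70.0367.
Var(X) = E[X²] − (E[X])² = 70.0367 − 48.7204 = 21.3163.

21.316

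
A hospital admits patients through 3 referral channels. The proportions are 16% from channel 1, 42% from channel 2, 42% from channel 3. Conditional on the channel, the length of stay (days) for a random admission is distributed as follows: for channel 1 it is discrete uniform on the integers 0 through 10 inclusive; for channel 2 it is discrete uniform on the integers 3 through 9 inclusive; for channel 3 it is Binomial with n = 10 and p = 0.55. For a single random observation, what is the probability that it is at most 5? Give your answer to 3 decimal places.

Conditional on each channel, P(X ≤ 5): 1: 0.545455; 2: 0.428571; 3: 0.495595.
By total probability, P(X ≤ 5) = 0.16·0.545455 + 0.42·0.428571 + 0.42·0.495595 = 0.475423.

0.475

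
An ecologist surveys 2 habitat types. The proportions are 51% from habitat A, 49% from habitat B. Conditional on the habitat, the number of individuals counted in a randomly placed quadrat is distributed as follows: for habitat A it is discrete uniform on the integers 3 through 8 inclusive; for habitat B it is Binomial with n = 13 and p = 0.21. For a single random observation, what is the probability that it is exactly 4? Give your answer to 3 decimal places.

0.167

Conditional on each habitat, P(X = 4): A: 0.166667; B: 0.166658.
By total probability, P(X = 4) = 0.51·0.166667 + 0.49·0.166658 = 0.166663.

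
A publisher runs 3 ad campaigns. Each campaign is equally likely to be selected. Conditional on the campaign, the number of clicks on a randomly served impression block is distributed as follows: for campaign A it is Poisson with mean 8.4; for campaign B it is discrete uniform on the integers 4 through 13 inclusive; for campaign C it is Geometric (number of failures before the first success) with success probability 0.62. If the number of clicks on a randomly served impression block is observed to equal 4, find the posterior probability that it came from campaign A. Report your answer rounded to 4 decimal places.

0.2923

Likelihoods P(X=4 | ·): A: 0.0466479; B: 0.1; C: 0.0129278.
Posterior ∝ prior × likelihood. Numerator for A: 0.333333·0.0466479 = 0.0155493.
Normalizing constant: 0.333333·0.0466479 + 0.333333·0.1 + 0.333333·0.0129278 = 0.0531919.
P(A | observation) = 0.0155493 / 0.0531919 = 0.292325.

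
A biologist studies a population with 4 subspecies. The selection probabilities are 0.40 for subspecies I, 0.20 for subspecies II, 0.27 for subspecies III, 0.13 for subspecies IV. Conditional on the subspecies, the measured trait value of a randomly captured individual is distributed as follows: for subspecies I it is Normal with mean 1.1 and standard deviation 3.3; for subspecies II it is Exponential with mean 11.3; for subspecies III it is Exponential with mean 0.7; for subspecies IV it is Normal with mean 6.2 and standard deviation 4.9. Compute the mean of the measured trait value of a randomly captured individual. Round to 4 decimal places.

3.6950

Component means — I: 1.1; II: 11.3; III: 0.7; IV: 6.2.
E[X] = 0.4·1.1 + 0.2·11.3 + 0.27·0.7 + 0.13·6.2 = 3.695.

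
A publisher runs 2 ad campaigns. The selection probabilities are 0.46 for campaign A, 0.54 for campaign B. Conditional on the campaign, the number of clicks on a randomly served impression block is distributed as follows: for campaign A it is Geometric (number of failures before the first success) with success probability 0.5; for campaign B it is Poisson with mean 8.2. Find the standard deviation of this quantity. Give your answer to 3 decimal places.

4.269

Per component, A: μ=1, E[X²]=3; B: μ=8.2, E[X²]=75.44.
E[X] = 0.46·1 + 0.54·8.2 = 4.888.
E[X²] = 0.46·3 + 0.54·75.44 = 42.1176.
Var(X) = E[X²] − (E[X])² = 42.1176 − 23.8925 = 18.2251.
SD(X) = √18.2251 = 4.26908.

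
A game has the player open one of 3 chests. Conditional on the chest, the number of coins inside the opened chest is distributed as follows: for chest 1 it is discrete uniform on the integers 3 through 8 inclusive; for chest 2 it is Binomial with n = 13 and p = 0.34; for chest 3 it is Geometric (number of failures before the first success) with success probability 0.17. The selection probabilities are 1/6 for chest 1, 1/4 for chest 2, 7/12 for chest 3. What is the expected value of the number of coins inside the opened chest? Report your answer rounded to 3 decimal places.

Component means — 1: 5.5; 2: 4.42; 3: 4.88235.
E[X] = 0.166667·5.5 + 0.25·4.42 + 0.583333·4.88235 = 4.86971.

4.870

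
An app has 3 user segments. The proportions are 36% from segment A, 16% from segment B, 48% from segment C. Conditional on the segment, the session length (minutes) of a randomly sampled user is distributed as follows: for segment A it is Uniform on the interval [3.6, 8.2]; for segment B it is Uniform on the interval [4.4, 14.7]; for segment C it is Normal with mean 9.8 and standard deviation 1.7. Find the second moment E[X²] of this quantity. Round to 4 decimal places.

For each component E[X²] = Var + (mean)², giving A: 36.5733; B: 100.043; C: 98.93.
Overall E[X²] = 0.36·36.5733 + 0.16·100.043 + 0.48·98.93 = 76.6597.

76.6597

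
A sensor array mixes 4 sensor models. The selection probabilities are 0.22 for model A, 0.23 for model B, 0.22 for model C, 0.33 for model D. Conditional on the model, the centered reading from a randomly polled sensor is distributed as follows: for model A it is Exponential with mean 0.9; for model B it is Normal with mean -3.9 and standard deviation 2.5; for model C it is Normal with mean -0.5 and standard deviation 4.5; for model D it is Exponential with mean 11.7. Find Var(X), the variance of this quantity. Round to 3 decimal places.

Per component, A: μ=0.9, E[X²]=1.62; B: μ=-3.9, E[X²]=21.46; C: μ=-0.5, E[X²]=20.5; D: μ=11.7, E[X²]=273.78.
E[X] = 0.22·0.9 + 0.23·-3.9 + 0.22·-0.5 + 0.33·11.7 = 3.052.
E[X²] = 0.22·1.62 + 0.23·21.46 + 0.22·20.5 + 0.33·273.78 = 100.15.
Var(X) = E[X²] − (E[X])² = 100.15 − 9.3147 = 90.8349.

90.835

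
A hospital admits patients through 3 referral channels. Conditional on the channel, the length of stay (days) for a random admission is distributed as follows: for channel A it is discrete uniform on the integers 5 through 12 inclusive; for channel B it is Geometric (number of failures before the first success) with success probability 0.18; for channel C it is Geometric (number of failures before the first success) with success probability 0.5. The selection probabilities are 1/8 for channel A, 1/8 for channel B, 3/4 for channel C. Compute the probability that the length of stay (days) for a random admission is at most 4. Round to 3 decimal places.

Conditional on each channel, P(X ≤ 4): A: 0; B: 0.62926; C: 0.96875.
By total probability, P(X ≤ 4) = 0.125·0 + 0.125·0.62926 + 0.75·0.96875 = 0.80522.

0.805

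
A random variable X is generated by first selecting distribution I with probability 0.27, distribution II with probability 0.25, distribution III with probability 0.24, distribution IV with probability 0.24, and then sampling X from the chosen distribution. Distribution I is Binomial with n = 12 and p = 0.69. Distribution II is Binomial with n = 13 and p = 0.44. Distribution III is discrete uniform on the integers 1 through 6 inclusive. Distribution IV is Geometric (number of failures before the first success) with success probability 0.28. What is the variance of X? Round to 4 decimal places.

9.3727

Per component, I: μ=8.28, E[X²]=71.1252; II: μ=5.72, E[X²]=35.9216; III: μ=3.5, E[X²]=15.1667; IV: μ=2.57143, E[X²]=15.7959.
E[X] = 0.27·8.28 + 0.25·5.72 + 0.24·3.5 + 0.24·2.57143 = 5.12274.
E[X²] = 0.27·71.1252 + 0.25·35.9216 + 0.24·15.1667 + 0.24·15.7959 = 35.6152.
Var(X) = E[X²] − (E[X])² = 35.6152 − 26.2425 = 9.37273.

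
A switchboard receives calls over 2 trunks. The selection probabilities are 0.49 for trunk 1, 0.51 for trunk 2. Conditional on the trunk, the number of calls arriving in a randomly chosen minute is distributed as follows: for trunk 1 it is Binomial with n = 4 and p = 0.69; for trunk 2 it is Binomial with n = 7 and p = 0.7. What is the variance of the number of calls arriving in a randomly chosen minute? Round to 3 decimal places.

2.313

Per component, 1: μ=2.76, E[X²]=8.4732; 2: μ=4.9, E[X²]=25.48.
E[X] = 0.49·2.76 + 0.51·4.9 = 3.8514.
E[X²] = 0.49·8.4732 + 0.51·25.48 = 17.1467.
Var(X) = E[X²] − (E[X])² = 17.1467 − 14.8333 = 2.31339.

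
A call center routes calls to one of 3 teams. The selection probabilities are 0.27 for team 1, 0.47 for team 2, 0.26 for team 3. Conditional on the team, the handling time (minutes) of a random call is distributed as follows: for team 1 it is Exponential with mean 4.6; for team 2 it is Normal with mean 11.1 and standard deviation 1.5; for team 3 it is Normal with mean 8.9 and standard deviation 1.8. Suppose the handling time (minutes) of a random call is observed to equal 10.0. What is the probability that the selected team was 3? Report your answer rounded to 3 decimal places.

0.319

Likelihoods f(10.0 | ·): 1: 0.0247243; 2: 0.203255; 3: 0.183883.
Posterior ∝ prior × likelihood. Numerator for 3: 0.26·0.183883 = 0.0478097.
Normalizing constant: 0.27·0.0247243 + 0.47·0.203255 + 0.26·0.183883 = 0.150015.
P(3 | observation) = 0.0478097 / 0.150015 = 0.318699.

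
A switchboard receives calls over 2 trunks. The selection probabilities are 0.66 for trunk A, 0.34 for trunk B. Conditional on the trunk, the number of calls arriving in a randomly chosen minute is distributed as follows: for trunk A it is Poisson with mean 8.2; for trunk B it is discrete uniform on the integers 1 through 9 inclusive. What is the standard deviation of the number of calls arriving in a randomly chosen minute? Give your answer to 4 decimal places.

3.1586

Per component, A: μ=8.2, E[X²]=75.44; B: μ=5, E[X²]=31.6667.
E[X] = 0.66·8.2 + 0.34·5 = 7.112.
E[X²] = 0.66·75.44 + 0.34·31.6667 = 60.5571.
Var(X) = E[X²] − (E[X])² = 60.5571 − 50.5805 = 9.97652.
SD(X) = √9.97652 = 3.15856.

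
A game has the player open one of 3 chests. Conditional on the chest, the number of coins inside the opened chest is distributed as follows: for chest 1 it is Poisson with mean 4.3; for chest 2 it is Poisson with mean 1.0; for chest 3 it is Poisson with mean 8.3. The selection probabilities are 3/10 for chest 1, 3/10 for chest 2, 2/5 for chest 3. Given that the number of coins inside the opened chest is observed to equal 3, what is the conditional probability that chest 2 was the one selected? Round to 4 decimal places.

0.2248

Likelihoods P(X=3 | ·): 1: 0.179799; 2: 0.0613132; 3: 0.0236831.
Posterior ∝ prior × likelihood. Numerator for 2: 0.3·0.0613132 = 0.018394.
Normalizing constant: 0.3·0.179799 + 0.3·0.0613132 + 0.4·0.0236831 = 0.081807.
P(2 | observation) = 0.018394 / 0.081807 = 0.224846.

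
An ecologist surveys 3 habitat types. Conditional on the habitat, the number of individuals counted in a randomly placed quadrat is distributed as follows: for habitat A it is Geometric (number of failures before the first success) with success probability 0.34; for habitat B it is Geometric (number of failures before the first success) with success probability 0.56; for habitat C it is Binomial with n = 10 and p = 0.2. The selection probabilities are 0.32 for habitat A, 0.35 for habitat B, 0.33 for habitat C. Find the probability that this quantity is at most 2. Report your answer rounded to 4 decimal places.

0.7719

Conditional on each habitat, P(X ≤ 2): A: 0.712504; B: 0.914816; C: 0.6778.
By total probability, P(X ≤ 2) = 0.32·0.712504 + 0.35·0.914816 + 0.33·0.6778 = 0.771861.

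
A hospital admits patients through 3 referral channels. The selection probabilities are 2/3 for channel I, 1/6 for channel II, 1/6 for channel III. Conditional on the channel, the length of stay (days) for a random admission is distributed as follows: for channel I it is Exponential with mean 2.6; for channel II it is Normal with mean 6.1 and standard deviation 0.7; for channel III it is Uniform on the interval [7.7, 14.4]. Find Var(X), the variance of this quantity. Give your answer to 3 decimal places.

15.187

Per component, I: μ=2.6, E[X²]=13.52; II: μ=6.1, E[X²]=37.7; III: μ=11.05, E[X²]=125.843.
E[X] = 0.666667·2.6 + 0.166667·6.1 + 0.166667·11.05 = 4.59167.
E[X²] = 0.666667·13.52 + 0.166667·37.7 + 0.166667·125.843 = 36.2706.
Var(X) = E[X²] − (E[X])² = 36.2706 − 21.0834 = 15.1872.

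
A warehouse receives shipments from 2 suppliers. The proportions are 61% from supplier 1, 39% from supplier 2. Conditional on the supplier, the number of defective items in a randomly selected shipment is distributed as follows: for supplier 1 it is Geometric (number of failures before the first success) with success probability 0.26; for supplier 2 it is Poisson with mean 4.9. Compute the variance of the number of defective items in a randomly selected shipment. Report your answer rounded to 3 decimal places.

9.592

Per component, 1: μ=2.84615, E[X²]=19.0473; 2: μ=4.9, E[X²]=28.91.
E[X] = 0.61·2.84615 + 0.39·4.9 = 3.64715.
E[X²] = 0.61·19.0473 + 0.39·28.91 = 22.8938.
Var(X) = E[X²] − (E[X])² = 22.8938 − 13.3017 = 9.59204.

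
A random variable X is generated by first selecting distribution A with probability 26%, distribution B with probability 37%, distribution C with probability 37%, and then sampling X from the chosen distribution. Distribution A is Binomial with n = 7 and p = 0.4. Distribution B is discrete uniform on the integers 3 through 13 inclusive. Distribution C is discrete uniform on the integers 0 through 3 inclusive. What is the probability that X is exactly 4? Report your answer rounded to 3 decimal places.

0.084

Conditional on each component, P(X = 4): A: 0.193536; B: 0.0909091; C: 0.
By total probability, P(X = 4) = 0.26·0.193536 + 0.37·0.0909091 + 0.37·0 = 0.0839557.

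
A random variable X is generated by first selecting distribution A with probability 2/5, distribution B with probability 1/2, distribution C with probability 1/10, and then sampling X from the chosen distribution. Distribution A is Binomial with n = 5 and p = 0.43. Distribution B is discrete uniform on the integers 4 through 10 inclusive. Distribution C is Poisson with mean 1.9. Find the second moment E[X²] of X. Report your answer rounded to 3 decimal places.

For each component E[X²] = Var + (mean)², giving A: 5.848; B: 53; C: 5.51.
Overall E[X²] = 0.4·5.848 + 0.5·53 + 0.1·5.51 = 29.3902.

29.390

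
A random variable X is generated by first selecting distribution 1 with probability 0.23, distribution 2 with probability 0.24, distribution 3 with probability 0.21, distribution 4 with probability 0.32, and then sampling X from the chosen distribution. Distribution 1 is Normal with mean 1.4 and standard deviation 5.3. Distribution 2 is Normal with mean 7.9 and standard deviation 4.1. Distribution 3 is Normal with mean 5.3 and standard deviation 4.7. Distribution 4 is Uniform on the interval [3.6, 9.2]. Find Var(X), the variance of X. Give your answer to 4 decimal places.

Per component, 1: μ=1.4, E[X²]=30.05; 2: μ=7.9, E[X²]=79.22; 3: μ=5.3, E[X²]=50.18; 4: μ=6.4, E[X²]=43.5733.
E[X] = 0.23·1.4 + 0.24·7.9 + 0.21·5.3 + 0.32·6.4 = 5.379.
E[X²] = 0.23·30.05 + 0.24·79.22 + 0.21·50.18 + 0.32·43.5733 = 50.4056.
Var(X) = E[X²] − (E[X])² = 50.4056 − 28.9336 = 21.4719.

21.4719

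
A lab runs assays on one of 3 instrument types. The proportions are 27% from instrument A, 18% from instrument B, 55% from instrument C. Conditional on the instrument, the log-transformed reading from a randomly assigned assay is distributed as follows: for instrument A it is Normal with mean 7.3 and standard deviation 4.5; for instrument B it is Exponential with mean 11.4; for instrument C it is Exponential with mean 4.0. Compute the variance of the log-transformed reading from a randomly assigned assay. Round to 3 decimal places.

Per component, A: μ=7.3, E[X²]=73.54; B: μ=11.4, E[X²]=259.92; C: μ=4, E[X²]=32.
E[X] = 0.27·7.3 + 0.18·11.4 + 0.55·4 = 6.223.
E[X²] = 0.27·73.54 + 0.18·259.92 + 0.55·32 = 84.2414.
Var(X) = E[X²] − (E[X])² = 84.2414 − 38.7257 = 45.5157.

45.516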